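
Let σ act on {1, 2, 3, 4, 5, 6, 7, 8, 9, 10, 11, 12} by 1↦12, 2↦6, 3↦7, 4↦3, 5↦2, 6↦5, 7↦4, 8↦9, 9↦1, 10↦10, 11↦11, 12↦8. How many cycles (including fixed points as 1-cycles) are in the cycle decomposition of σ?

5

Cycle decomposition: (1 12 8 9) (2 6 5) (3 7 4) (10) (11).
5 cycles.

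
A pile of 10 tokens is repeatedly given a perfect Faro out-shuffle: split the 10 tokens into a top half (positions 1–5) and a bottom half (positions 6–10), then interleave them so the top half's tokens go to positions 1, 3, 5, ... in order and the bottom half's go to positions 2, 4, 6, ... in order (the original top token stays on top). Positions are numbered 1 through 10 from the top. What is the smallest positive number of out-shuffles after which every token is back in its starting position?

The out-shuffle permutes the 10 positions with cycle lengths [1, 1, 2, 6].
Every token is home exactly when every cycle has completed a whole number of laps, i.e. after lcm(1, 2, 6) = 6 out-shuffles.

6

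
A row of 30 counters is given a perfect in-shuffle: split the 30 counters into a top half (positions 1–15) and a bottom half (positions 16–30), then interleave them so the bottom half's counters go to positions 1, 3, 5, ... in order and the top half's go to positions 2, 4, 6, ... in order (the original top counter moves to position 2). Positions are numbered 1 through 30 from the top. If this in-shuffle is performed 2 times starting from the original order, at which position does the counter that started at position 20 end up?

18

Track the counter's position through each in-shuffle:
20 → 9 → 18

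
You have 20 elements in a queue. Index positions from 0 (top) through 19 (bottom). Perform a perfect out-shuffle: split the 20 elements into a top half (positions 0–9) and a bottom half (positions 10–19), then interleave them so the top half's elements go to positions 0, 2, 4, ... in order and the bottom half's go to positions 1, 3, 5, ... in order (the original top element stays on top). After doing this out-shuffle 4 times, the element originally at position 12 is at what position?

2

Track the element's position through each out-shuffle:
12 → 5 → 10 → 1 → 2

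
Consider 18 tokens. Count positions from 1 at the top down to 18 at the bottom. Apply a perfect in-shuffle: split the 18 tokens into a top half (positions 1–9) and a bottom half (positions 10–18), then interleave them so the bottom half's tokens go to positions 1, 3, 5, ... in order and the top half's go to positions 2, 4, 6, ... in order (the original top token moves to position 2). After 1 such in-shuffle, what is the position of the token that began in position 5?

10

Track the token's position through each in-shuffle:
5 → 10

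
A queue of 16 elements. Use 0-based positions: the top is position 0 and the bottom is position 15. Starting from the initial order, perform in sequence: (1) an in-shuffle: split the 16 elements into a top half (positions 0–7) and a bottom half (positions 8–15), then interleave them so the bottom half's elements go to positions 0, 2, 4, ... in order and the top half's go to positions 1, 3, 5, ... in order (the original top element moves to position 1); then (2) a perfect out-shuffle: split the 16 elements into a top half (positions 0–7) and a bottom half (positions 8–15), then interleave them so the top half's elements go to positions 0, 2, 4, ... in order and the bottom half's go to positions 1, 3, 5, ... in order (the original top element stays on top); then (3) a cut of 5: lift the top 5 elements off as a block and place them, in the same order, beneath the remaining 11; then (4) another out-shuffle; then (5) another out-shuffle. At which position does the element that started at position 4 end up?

11

Track the element from position 4 forward through each operation:
  after op 1 (in-shuffle): 4 → 9
  after op 2 (out-shuffle): 9 → 3
  after op 3 (cut 5): 3 → 14
  after op 4 (out-shuffle): 14 → 13
  after op 5 (out-shuffle): 13 → 11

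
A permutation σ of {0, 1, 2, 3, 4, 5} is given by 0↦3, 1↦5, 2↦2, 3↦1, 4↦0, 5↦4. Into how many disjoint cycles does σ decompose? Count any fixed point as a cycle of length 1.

Cycle decomposition: (0 3 1 5 4) (2).
2 cycles.

2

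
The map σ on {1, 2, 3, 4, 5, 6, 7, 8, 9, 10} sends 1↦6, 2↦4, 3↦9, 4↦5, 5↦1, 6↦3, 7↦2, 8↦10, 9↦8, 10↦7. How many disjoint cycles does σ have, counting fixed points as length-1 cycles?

1

Cycle decomposition: (1 6 3 9 8 10 7 2 4 5).
1 cycle.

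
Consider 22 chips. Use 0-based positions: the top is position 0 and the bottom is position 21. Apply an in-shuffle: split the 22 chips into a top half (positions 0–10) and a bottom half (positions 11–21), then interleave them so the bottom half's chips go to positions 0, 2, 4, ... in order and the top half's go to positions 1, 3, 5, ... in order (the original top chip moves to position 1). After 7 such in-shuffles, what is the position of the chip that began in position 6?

Track the chip's position through each in-shuffle:
6 → 13 → 4 → 9 → 19 → 16 → 10 → 21

21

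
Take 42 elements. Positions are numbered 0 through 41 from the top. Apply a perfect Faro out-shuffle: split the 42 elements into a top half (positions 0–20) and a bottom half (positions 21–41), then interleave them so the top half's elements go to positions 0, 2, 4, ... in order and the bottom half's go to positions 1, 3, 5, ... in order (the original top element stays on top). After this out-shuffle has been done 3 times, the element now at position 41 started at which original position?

Work backwards from position 41, undoing one out-shuffle at a time:
41 ← 41 ← 41 ← 41
So the element now at position 41 started at position 41.

41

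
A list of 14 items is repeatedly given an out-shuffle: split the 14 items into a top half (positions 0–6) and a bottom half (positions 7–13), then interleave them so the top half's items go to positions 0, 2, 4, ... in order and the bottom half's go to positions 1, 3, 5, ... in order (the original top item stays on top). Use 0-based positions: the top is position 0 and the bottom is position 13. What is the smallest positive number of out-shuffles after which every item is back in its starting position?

12

The out-shuffle permutes the 14 positions with cycle lengths [1, 1, 12].
Every item is home exactly when every cycle has completed a whole number of laps, i.e. after lcm(1, 12) = 12 out-shuffles.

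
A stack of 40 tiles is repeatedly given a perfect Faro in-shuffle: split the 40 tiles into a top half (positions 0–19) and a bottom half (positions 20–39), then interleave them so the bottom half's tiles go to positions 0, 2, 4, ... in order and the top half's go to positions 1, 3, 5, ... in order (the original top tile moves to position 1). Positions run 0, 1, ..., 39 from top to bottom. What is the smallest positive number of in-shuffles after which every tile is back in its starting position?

The in-shuffle permutes the 40 positions with cycle lengths [20, 20].
Every tile is home exactly when every cycle has completed a whole number of laps, i.e. after lcm(20) = 20 in-shuffles.

20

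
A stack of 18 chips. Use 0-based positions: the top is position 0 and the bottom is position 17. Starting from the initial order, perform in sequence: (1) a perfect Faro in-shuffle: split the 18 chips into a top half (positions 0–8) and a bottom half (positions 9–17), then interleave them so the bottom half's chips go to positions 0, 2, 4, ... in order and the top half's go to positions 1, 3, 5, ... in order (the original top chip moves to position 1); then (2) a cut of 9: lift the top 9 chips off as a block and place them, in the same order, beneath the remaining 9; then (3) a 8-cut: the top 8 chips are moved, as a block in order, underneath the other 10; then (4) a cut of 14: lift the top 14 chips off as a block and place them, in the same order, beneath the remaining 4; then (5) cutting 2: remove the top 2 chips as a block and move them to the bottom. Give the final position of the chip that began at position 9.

3

Track the chip from position 9 forward through each operation:
  after op 1 (in-shuffle): 9 → 0
  after op 2 (cut 9): 0 → 9
  after op 3 (cut 8): 9 → 1
  after op 4 (cut 14): 1 → 5
  after op 5 (cut 2): 5 → 3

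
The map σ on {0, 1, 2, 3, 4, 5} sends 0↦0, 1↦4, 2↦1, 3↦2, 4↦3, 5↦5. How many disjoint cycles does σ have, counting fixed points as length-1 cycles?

3

Cycle decomposition: (0) (1 4 3 2) (5).
3 cycles.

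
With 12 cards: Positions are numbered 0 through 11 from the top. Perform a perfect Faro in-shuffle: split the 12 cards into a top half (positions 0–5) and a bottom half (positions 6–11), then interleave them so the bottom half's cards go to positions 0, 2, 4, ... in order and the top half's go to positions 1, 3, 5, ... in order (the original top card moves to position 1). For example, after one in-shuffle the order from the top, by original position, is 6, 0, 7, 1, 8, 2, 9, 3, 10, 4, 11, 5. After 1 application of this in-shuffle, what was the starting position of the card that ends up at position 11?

5

Work backwards from position 11, undoing one in-shuffle at a time:
11 ← 5
So the card now at position 11 started at position 5.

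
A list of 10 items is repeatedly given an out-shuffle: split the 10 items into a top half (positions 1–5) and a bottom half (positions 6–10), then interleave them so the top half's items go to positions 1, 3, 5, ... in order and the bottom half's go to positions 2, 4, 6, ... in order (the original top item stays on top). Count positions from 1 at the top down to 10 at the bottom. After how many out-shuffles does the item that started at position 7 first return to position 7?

Follow position 7 under repeated out-shuffles:
7 → 4 → 7
It first returns after 2 out-shuffles.

2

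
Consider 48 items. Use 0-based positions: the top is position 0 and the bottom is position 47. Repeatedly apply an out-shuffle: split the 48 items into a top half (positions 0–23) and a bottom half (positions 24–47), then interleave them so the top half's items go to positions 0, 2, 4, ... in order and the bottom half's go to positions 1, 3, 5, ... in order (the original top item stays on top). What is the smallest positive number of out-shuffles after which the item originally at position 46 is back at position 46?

Follow position 46 under repeated out-shuffles:
46 → 45 → 43 → 39 → 31 → 15 → 30 → 13 → ... → 46 (length 23)
It first returns after 23 out-shuffles.

23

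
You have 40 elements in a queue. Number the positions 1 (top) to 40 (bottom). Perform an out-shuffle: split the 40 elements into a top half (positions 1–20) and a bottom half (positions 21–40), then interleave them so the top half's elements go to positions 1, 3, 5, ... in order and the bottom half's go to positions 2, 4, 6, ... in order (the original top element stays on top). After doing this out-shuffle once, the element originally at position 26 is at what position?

Track the element's position through each out-shuffle:
26 → 12

12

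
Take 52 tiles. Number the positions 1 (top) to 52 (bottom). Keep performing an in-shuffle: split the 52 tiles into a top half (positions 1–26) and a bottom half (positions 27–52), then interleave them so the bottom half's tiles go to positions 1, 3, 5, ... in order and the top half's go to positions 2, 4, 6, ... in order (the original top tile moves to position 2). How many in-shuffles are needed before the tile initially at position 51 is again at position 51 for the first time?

Follow position 51 under repeated in-shuffles:
51 → 49 → 45 → 37 → 21 → 42 → 31 → 9 → ... → 51 (length 52)
It first returns after 52 in-shuffles.

52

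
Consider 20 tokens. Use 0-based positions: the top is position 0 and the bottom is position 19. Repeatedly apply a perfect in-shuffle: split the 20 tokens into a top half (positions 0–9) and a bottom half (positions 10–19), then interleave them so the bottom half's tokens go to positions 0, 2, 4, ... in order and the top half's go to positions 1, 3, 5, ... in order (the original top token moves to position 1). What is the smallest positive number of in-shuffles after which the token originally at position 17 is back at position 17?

3

Follow position 17 under repeated in-shuffles:
17 → 14 → 8 → 17
It first returns after 3 in-shuffles.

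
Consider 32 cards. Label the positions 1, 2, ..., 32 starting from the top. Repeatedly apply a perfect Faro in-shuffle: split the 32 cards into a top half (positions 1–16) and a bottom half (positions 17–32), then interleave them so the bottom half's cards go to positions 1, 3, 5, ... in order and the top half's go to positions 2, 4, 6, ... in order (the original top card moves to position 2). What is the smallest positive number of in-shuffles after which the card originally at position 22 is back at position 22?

2

Follow position 22 under repeated in-shuffles:
22 → 11 → 22
It first returns after 2 in-shuffles.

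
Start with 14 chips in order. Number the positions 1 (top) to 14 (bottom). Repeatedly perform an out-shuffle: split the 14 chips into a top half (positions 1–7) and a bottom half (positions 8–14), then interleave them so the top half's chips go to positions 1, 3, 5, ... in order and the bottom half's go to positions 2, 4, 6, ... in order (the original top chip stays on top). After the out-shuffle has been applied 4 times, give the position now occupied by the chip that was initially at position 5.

13

Track the chip's position through each out-shuffle:
5 → 9 → 4 → 7 → 13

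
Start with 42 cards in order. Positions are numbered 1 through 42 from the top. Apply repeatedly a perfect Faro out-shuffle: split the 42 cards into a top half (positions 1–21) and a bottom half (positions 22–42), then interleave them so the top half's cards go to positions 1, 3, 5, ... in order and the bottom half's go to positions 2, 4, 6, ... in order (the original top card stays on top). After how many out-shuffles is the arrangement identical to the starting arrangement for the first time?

20

The out-shuffle permutes the 42 positions with cycle lengths [1, 1, 20, 20].
Every card is home exactly when every cycle has completed a whole number of laps, i.e. after lcm(1, 20) = 20 out-shuffles.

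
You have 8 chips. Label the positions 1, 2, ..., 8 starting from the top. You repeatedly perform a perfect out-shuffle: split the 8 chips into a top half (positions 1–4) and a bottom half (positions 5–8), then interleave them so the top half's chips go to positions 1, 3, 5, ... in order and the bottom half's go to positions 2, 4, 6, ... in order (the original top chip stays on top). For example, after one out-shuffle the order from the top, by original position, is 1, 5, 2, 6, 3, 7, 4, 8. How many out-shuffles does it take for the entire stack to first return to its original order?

3

The out-shuffle permutes the 8 positions with cycle lengths [1, 1, 3, 3].
Every chip is home exactly when every cycle has completed a whole number of laps, i.e. after lcm(1, 3) = 3 out-shuffles.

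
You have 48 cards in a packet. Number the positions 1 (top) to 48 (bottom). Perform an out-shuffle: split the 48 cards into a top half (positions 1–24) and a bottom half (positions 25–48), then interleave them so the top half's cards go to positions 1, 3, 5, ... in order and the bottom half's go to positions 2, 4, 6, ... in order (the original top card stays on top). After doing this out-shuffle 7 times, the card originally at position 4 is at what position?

9

Track the card's position through each out-shuffle:
4 → 7 → 13 → 25 → 2 → 3 → 5 → 9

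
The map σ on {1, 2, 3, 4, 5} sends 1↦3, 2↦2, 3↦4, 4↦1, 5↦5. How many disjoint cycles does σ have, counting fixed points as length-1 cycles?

3

Cycle decomposition: (1 3 4) (2) (5).
3 cycles.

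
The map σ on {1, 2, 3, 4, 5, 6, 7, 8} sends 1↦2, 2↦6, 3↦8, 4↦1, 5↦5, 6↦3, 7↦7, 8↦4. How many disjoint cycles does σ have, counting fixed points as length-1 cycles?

3

Cycle decomposition: (1 2 6 3 8 4) (5) (7).
3 cycles.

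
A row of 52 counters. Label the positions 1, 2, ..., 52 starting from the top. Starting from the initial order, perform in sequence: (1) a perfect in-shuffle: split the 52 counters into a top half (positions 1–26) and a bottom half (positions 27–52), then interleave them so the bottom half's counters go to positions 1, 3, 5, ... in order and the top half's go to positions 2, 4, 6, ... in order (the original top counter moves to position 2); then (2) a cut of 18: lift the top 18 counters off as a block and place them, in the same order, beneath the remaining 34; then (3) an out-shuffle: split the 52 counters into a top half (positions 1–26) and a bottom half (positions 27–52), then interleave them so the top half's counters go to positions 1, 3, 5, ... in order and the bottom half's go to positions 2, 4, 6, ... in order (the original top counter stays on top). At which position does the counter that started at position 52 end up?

Track the counter from position 52 forward through each operation:
  after op 1 (in-shuffle): 52 → 51
  after op 2 (cut 18): 51 → 33
  after op 3 (out-shuffle): 33 → 14

14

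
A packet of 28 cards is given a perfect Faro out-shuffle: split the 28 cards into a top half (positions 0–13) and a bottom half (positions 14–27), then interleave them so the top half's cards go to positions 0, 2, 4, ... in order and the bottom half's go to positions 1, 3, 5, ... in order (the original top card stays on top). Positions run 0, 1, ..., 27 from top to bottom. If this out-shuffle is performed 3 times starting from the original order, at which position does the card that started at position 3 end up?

Track the card's position through each out-shuffle:
3 → 6 → 12 → 24

24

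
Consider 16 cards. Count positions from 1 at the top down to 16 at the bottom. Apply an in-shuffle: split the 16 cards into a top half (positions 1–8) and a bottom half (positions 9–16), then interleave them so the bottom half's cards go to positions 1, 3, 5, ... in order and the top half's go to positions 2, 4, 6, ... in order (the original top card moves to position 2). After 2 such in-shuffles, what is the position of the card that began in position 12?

14

Track the card's position through each in-shuffle:
12 → 7 → 14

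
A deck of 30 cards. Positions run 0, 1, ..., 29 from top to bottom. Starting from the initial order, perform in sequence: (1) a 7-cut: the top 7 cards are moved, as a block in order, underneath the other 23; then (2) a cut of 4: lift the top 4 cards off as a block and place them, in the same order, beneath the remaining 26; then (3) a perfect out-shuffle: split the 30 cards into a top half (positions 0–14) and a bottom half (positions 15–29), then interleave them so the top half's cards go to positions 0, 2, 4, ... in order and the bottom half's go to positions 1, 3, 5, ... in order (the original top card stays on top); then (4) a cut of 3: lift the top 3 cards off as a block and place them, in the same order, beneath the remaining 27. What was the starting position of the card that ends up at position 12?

3

Undo the operations in reverse order, starting from position 12:
  undo op 4 (cut 3): 12 ← 15
  undo op 3 (out-shuffle, from bottom half): 15 ← 22
  undo op 2 (cut 4): 22 ← 26
  undo op 1 (cut 7): 26 ← 3
So the card at position 12 came from original position 3.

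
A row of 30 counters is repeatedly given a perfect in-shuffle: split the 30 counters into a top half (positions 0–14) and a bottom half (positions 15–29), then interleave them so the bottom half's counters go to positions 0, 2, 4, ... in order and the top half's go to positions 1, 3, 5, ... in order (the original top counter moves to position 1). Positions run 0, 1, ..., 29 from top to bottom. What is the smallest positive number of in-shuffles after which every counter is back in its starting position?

5

The in-shuffle permutes the 30 positions with cycle lengths [5, 5, 5, 5, 5, 5].
Every counter is home exactly when every cycle has completed a whole number of laps, i.e. after lcm(5) = 5 in-shuffles.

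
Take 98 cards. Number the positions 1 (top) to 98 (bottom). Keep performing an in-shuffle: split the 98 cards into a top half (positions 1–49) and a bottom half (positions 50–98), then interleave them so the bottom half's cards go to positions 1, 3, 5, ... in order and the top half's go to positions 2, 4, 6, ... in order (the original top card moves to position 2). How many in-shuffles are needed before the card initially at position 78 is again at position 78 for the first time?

Follow position 78 under repeated in-shuffles:
78 → 57 → 15 → 30 → 60 → 21 → 42 → 84 → 69 → 39 → 78
It first returns after 10 in-shuffles.

10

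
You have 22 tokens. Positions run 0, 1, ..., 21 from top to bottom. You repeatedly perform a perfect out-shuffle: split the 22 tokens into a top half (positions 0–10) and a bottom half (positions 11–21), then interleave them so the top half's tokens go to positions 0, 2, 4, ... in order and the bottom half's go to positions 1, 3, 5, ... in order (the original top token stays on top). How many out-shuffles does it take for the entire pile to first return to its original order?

The out-shuffle permutes the 22 positions with cycle lengths [1, 1, 2, 3, 3, 6, 6].
Every token is home exactly when every cycle has completed a whole number of laps, i.e. after lcm(1, 2, 3, 6) = 6 out-shuffles.

6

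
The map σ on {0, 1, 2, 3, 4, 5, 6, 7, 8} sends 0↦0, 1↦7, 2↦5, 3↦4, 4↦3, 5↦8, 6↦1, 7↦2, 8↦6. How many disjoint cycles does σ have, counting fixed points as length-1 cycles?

Cycle decomposition: (0) (1 7 2 5 8 6) (3 4).
3 cycles.

3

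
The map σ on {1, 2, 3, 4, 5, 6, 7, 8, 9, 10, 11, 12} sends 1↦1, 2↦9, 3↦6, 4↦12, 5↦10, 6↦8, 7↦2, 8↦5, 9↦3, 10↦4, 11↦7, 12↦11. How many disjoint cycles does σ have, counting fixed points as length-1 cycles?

2

Cycle decomposition: (1) (2 9 3 6 8 5 10 4 12 11 7).
2 cycles.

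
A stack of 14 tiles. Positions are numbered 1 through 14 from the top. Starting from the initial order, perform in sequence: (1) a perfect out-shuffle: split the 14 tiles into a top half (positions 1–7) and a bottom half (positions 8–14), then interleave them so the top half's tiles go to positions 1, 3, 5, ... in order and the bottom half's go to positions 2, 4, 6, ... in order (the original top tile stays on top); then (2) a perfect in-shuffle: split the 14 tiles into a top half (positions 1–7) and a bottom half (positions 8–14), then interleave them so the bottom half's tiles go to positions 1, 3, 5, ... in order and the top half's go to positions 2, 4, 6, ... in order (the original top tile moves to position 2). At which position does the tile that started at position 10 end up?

12

Track the tile from position 10 forward through each operation:
  after op 1 (out-shuffle): 10 → 6
  after op 2 (in-shuffle): 6 → 12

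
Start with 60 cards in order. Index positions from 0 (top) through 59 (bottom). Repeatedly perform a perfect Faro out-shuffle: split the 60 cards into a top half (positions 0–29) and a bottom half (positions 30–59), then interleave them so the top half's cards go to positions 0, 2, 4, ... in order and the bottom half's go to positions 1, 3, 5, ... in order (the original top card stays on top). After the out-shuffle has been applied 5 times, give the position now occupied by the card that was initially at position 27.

38

Track the card's position through each out-shuffle:
27 → 54 → 49 → 39 → 19 → 38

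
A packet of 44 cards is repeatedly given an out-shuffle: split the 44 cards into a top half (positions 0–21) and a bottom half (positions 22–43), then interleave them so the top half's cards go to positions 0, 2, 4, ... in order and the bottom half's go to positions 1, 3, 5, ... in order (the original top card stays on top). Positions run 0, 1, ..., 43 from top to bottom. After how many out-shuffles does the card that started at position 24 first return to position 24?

14

Follow position 24 under repeated out-shuffles:
24 → 5 → 10 → 20 → 40 → 37 → 31 → 19 → 38 → 33 → 23 → 3 → 6 → 12 → 24
It first returns after 14 out-shuffles.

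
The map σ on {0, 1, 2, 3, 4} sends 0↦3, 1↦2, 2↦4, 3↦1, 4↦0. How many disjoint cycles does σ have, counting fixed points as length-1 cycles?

1

Cycle decomposition: (0 3 1 2 4).
1 cycle.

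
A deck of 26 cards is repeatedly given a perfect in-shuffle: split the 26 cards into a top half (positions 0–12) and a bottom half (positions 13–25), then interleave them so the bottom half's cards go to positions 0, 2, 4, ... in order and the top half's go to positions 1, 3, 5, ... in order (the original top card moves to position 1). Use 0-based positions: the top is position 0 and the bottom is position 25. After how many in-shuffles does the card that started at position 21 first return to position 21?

Follow position 21 under repeated in-shuffles:
21 → 16 → 6 → 13 → 0 → 1 → 3 → 7 → 15 → 4 → 9 → 19 → 12 → 25 → 24 → 22 → 18 → 10 → 21
It first returns after 18 in-shuffles.

18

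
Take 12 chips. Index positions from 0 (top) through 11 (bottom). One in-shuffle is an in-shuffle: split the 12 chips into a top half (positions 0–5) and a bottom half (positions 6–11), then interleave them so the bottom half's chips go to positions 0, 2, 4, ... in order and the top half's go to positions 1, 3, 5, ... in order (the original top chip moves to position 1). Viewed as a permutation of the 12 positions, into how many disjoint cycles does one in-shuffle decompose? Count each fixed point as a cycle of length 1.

Trace each unvisited position around until it returns:
(0 1 3 7 2 5 ... len 12)
1 cycle in total.

1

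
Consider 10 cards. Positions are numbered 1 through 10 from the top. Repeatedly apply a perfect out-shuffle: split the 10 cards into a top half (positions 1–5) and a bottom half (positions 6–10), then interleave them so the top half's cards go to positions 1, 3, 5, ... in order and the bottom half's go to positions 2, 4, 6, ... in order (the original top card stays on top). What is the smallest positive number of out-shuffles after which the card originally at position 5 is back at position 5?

6

Follow position 5 under repeated out-shuffles:
5 → 9 → 8 → 6 → 2 → 3 → 5
It first returns after 6 out-shuffles.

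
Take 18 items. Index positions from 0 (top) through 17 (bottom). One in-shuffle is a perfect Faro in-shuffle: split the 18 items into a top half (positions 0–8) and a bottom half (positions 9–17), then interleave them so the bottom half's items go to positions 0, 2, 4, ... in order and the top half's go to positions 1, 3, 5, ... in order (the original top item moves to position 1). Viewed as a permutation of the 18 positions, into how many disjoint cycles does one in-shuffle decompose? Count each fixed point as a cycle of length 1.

1

Trace each unvisited position around until it returns:
(0 1 3 7 15 12 ... len 18)
1 cycle in total.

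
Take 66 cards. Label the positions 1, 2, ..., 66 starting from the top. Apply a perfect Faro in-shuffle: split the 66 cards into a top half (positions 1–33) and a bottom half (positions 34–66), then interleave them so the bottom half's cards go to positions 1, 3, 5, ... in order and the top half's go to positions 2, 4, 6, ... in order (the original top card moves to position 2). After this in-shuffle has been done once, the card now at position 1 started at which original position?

Work backwards from position 1, undoing one in-shuffle at a time:
1 ← 34
So the card now at position 1 started at position 34.

34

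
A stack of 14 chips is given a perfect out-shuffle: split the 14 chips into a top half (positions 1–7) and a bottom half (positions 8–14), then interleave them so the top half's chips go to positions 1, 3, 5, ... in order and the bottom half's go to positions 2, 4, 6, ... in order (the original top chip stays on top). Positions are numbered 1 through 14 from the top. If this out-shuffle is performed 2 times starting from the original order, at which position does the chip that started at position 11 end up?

Track the chip's position through each out-shuffle:
11 → 8 → 2

2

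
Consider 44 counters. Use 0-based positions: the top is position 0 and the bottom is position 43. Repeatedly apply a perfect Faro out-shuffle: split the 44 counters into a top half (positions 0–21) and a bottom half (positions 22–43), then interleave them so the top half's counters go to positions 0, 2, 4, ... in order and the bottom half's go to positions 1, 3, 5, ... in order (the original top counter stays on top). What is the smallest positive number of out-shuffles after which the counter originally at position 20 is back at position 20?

Follow position 20 under repeated out-shuffles:
20 → 40 → 37 → 31 → 19 → 38 → 33 → 23 → 3 → 6 → 12 → 24 → 5 → 10 → 20
It first returns after 14 out-shuffles.

14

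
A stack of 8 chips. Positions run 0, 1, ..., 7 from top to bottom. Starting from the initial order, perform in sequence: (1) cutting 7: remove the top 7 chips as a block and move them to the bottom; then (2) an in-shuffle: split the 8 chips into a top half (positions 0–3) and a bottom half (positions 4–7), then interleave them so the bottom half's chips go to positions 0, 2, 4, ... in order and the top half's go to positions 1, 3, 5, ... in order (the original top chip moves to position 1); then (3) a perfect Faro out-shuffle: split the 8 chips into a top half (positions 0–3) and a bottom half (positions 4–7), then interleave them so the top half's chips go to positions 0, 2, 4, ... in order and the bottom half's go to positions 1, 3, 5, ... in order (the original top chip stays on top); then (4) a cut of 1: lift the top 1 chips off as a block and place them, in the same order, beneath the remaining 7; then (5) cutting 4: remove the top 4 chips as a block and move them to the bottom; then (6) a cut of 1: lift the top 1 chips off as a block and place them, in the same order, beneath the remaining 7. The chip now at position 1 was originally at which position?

Undo the operations in reverse order, starting from position 1:
  undo op 6 (cut 1): 1 ← 2
  undo op 5 (cut 4): 2 ← 6
  undo op 4 (cut 1): 6 ← 7
  undo op 3 (out-shuffle, from bottom half): 7 ← 7
  undo op 2 (in-shuffle, from top half): 7 ← 3
  undo op 1 (cut 7): 3 ← 2
So the chip at position 1 came from original position 2.

2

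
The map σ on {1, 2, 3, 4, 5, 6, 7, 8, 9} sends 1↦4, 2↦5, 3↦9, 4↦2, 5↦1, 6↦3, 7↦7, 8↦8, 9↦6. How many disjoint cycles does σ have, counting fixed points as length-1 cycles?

Cycle decomposition: (1 4 2 5) (3 9 6) (7) (8).
4 cycles.

4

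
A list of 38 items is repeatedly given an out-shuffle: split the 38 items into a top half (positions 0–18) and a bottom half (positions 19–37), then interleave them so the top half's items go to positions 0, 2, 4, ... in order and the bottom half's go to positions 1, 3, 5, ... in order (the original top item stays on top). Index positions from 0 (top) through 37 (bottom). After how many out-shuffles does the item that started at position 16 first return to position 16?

36

Follow position 16 under repeated out-shuffles:
16 → 32 → 27 → 17 → 34 → 31 → 25 → 13 → ... → 16 (length 36)
It first returns after 36 out-shuffles.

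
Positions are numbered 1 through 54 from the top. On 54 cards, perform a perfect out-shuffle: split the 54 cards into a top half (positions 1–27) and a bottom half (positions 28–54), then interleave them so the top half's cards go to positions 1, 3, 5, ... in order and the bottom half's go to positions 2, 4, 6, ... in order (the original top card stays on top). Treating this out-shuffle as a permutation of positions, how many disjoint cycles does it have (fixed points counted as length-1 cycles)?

Trace each unvisited position around until it returns:
(1) (2 3 5 9 17 33 ... len 52) (54)
3 cycles in total.

3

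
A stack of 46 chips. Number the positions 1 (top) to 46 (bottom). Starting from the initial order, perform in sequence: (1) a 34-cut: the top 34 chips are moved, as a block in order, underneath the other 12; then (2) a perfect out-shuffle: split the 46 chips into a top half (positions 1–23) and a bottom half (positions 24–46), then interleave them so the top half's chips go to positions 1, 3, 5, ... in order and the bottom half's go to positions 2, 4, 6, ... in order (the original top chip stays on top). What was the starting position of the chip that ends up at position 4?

13

Undo the operations in reverse order, starting from position 4:
  undo op 2 (out-shuffle, from bottom half): 4 ← 25
  undo op 1 (cut 34): 25 ← 13
So the chip at position 4 came from original position 13.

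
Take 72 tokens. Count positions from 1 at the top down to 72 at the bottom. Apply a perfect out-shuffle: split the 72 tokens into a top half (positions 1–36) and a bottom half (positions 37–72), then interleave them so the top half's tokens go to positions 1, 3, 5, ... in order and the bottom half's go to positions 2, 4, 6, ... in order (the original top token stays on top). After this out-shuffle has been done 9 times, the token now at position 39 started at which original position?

Work backwards from position 39, undoing one out-shuffle at a time:
39 ← 20 ← 46 ← 59 ← 30 ← 51 ← 26 ← 49 ← 25 ← 13
So the token now at position 39 started at position 13.

13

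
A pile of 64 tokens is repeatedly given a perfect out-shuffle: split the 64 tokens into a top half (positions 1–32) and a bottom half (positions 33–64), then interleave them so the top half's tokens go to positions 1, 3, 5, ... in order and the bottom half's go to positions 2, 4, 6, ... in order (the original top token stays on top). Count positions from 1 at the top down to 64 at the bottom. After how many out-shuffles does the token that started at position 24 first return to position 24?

Follow position 24 under repeated out-shuffles:
24 → 47 → 30 → 59 → 54 → 44 → 24
It first returns after 6 out-shuffles.

6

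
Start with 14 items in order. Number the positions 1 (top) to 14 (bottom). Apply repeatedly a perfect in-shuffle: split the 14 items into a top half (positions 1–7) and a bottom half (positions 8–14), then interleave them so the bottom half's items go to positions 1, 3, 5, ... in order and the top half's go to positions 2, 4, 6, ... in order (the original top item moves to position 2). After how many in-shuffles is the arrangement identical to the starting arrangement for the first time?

The in-shuffle permutes the 14 positions with cycle lengths [2, 4, 4, 4].
Every item is home exactly when every cycle has completed a whole number of laps, i.e. after lcm(2, 4) = 4 in-shuffles.

4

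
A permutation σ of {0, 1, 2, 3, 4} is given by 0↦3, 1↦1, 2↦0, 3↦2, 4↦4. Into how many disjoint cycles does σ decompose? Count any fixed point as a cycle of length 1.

3

Cycle decomposition: (0 3 2) (1) (4).
3 cycles.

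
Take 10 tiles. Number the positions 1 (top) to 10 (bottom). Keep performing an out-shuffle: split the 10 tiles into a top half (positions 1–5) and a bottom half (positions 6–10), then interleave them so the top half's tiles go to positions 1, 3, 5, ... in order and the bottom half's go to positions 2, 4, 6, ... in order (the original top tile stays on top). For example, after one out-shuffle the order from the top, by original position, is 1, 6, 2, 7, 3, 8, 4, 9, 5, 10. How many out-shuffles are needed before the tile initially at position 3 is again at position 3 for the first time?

Follow position 3 under repeated out-shuffles:
3 → 5 → 9 → 8 → 6 → 2 → 3
It first returns after 6 out-shuffles.

6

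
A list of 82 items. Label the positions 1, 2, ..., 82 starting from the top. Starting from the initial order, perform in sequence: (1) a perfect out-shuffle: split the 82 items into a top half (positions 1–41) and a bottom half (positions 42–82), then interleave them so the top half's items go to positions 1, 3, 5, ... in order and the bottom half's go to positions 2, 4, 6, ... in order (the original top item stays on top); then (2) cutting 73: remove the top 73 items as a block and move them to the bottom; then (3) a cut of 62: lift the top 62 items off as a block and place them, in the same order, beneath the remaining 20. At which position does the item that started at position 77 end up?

Track the item from position 77 forward through each operation:
  after op 1 (out-shuffle): 77 → 72
  after op 2 (cut 73): 72 → 81
  after op 3 (cut 62): 81 → 19

19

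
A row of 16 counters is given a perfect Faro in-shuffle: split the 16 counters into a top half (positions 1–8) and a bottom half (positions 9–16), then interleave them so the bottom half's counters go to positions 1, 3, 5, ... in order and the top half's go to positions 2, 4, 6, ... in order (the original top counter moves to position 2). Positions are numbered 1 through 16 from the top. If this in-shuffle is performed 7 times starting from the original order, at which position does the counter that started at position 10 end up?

5

Track the counter's position through each in-shuffle:
10 → 3 → 6 → 12 → 7 → 14 → 11 → 5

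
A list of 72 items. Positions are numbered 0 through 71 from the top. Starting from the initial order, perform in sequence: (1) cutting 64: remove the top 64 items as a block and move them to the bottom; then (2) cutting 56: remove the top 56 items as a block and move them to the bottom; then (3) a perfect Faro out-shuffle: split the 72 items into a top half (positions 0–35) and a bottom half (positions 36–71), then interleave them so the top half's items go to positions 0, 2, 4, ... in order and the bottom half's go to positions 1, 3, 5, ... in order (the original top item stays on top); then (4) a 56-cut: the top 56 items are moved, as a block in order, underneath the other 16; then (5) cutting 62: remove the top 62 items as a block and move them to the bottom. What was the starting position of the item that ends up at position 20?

9

Undo the operations in reverse order, starting from position 20:
  undo op 5 (cut 62): 20 ← 10
  undo op 4 (cut 56): 10 ← 66
  undo op 3 (out-shuffle, from top half): 66 ← 33
  undo op 2 (cut 56): 33 ← 17
  undo op 1 (cut 64): 17 ← 9
So the item at position 20 came from original position 9.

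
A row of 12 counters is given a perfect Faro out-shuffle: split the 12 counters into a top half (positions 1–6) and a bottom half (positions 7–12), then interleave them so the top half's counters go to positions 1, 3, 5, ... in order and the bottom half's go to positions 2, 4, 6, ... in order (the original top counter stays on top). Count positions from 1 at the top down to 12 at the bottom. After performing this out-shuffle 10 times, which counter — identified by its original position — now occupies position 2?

2

Work backwards from position 2, undoing one out-shuffle at a time:
2 ← 7 ← 4 ← 8 ← 10 ← 11 ← 6 ← 9 ← 5 ← 3 ← 2
So the counter now at position 2 started at position 2.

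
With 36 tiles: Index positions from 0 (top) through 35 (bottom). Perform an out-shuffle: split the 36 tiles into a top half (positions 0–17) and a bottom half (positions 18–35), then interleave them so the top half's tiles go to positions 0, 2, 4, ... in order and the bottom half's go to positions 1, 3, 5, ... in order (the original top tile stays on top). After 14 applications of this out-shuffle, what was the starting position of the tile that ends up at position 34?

Work backwards from position 34, undoing one out-shuffle at a time:
34 ← 17 ← 26 ← 13 ← 24 ← ... ← 26 (14 steps).
So the tile now at position 34 started at position 26.

26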